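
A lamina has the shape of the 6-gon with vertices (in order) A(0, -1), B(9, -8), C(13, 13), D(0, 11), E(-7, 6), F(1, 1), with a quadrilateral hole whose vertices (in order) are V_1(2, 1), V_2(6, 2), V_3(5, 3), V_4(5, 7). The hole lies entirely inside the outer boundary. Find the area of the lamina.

209.5

Outer boundary:
Σ = (9) + (221) + (143) + (77) + (-13) + (-1) = 436
Area = |Σ|/2 = 218.
Hole:
Σ = (-2) + (8) + (20) + (-9) = 17
Area = |Σ|/2 = 8.5.
Net area = 218 − 8.5 = 209.5.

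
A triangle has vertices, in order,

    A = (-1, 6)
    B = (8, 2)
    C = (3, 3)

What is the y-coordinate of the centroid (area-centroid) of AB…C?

Apply Gauss's area formula. First the cross-terms c_i = x_i·y_{i+1} − x_{i+1}·y_i:
  -50, 18, 21  ⇒  2A = -11, A = -5.5.
Then Σ (y_i + y_{i+1})·c_i = -121, so ȳ = -121 / (6·(-5.5)) = 11/3.

11/3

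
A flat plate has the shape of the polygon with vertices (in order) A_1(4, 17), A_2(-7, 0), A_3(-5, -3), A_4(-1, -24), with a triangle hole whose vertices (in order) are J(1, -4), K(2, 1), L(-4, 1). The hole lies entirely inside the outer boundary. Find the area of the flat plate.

153

Outer boundary:
Apply the shoelace (surveyor's) formula: 2A = Σ (x_i·y_{i+1} − x_{i+1}·y_i), indices taken mod 4.
Σ = (119) + (21) + (117) + (79) = 336
Area = |Σ|/2 = 168.
Hole:
Σ = (9) + (6) + (15) = 30
Area = |Σ|/2 = 15.
Net area = 168 − 15 = 153.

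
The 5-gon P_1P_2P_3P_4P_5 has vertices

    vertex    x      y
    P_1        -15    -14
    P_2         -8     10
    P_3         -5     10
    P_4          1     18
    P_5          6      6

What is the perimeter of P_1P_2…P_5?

|P_1P_2| = √((7)² + (24)²) = √625 = 25
|P_2P_3| = √((3)² + (0)²) = √9 = 3
|P_3P_4| = √((6)² + (8)²) = √100 = 10
|P_4P_5| = √((5)² + (-12)²) = √169 = 13
|P_5P_1| = √((-21)² + (-20)²) = √841 = 29
Perimeter = 25 + 3 + 10 + 13 + 29 = 80.

80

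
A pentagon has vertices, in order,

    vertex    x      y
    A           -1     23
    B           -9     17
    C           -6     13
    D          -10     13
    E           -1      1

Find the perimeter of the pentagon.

|AB| = √((-8)² + (-6)²) = √100 = 10
|BC| = √((3)² + (-4)²) = √25 = 5
|CD| = √((-4)² + (0)²) = √16 = 4
|DE| = √((9)² + (-12)²) = √225 = 15
|EA| = √((0)² + (22)²) = √484 = 22
Perimeter = 10 + 5 + 4 + 15 + 22 = 56.

56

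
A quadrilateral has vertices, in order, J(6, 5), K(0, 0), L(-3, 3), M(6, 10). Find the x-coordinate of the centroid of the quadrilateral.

Apply the shoelace formula. First the cross-terms c_i = x_i·y_{i+1} − x_{i+1}·y_i:
  0, 0, -48, -30  ⇒  2A = -78, A = -39.
Then Σ (x_i + x_{i+1})·c_i = -504, so x̄ = -504 / (6·(-39)) = 28/13.

28/13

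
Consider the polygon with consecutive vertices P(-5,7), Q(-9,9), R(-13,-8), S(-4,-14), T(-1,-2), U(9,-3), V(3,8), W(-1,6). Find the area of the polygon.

Apply the surveyor's formula: 2A = Σ (x_i·y_{i+1} − x_{i+1}·y_i), indices taken mod 8.
P→Q: (-5)(9) − (-9)(7) = 18
Q→R: (-9)(-8) − (-13)(9) = 189
R→S: (-13)(-14) − (-4)(-8) = 150
S→T: (-4)(-2) − (-1)(-14) = -6
T→U: (-1)(-3) − (9)(-2) = 21
U→V: (9)(8) − (3)(-3) = 81
V→W: (3)(6) − (-1)(8) = 26
W→P: (-1)(7) − (-5)(6) = 23
Σ = 502
Area = |Σ|/2 = 251.

251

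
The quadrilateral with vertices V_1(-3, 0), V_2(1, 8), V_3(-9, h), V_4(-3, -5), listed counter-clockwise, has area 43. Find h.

2

Write out the shoelace sum; only the two edges meeting at V_3 involve h:
2·Area = [(1·h − (-9)·8) + ((-9)·(-5) − (-3)·h)] + -39
       = 4·h + 78 = 86
⇒ h = 2.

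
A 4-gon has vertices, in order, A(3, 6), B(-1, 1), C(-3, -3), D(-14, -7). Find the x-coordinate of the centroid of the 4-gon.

-116/23

Apply the surveyor's formula. First the cross-terms c_i = x_i·y_{i+1} − x_{i+1}·y_i:
  9, 6, -21, -63  ⇒  2A = -69, A = -34.5.
Then Σ (x_i + x_{i+1})·c_i = 1044, so x̄ = 1044 / (6·(-34.5)) = -116/23.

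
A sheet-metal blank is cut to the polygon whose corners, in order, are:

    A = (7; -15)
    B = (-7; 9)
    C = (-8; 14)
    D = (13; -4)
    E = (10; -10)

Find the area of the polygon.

Σ = (-42) + (-26) + (-150) + (-90) + (-80) = -388
Area = |Σ|/2 = 194.

194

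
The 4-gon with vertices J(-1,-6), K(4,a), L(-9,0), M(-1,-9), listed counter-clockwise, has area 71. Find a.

The doubled signed area Σ (x_i y_{i+1} − x_{i+1} y_i) is linear in a.
With a=0 it equals 102; the coefficient of a is 8 (from the two edges through K).
So 8·a + 102 = 2·71 = 142 ⇒ a = 5.

5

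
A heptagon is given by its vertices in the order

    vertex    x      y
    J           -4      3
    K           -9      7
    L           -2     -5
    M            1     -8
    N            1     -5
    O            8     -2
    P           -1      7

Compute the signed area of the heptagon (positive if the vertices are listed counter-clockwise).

99.5

Apply the surveyor's formula: 2A = Σ (x_i·y_{i+1} − x_{i+1}·y_i), indices taken mod 7.
Σ = (-1) + (59) + (21) + (3) + (38) + (54) + (25) = 199
Signed area = Σ/2 = 99.5 (positive ⇒ counter-clockwise traversal).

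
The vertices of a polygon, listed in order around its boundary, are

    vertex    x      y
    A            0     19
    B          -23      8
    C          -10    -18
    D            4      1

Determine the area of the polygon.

534.5

A→B: (0)(8) − (-23)(19) = 437
B→C: (-23)(-18) − (-10)(8) = 494
C→D: (-10)(1) − (4)(-18) = 62
D→A: (4)(19) − (0)(1) = 76
Σ = 1069
Area = |Σ|/2 = 534.5.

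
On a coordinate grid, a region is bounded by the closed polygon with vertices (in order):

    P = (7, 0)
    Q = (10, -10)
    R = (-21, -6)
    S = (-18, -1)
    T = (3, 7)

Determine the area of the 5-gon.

Apply the surveyor's formula: 2A = Σ (x_i·y_{i+1} − x_{i+1}·y_i), indices taken mod 5.
Σ = (-70) + (-270) + (-87) + (-123) + (-49) = -599
Area = |Σ|/2 = 299.5.

299.5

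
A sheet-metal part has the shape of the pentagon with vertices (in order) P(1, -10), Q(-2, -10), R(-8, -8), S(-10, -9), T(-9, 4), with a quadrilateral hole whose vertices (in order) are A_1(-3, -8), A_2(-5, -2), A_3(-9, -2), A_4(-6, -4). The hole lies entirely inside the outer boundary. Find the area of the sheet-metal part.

Outer boundary:
Σ = (-30) + (-64) + (-8) + (-121) + (86) = -137
Area = |Σ|/2 = 68.5.
Hole:
Apply the shoelace formula: 2A = Σ (x_i·y_{i+1} − x_{i+1}·y_i), indices taken mod 4.
Σ = (-34) + (-8) + (24) + (36) = 18
Area = |Σ|/2 = 9.
Net area = 68.5 − 9 = 59.5.

59.5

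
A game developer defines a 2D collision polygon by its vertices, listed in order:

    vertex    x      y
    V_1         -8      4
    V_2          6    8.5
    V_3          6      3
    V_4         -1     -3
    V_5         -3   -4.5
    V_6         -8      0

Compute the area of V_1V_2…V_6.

106.25

Σ = (-92) + (-33) + (-15) + (-4.5) + (-36) + (-32) = -212.5
Area = |Σ|/2 = 106.25.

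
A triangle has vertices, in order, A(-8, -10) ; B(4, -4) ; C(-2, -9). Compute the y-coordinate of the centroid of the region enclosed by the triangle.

-23/3

Apply the surveyor's formula. First the cross-terms c_i = x_i·y_{i+1} − x_{i+1}·y_i:
  72, -44, -52  ⇒  2A = -24, A = -12.
Then Σ (y_i + y_{i+1})·c_i = 552, so ȳ = 552 / (6·(-12)) = -23/3.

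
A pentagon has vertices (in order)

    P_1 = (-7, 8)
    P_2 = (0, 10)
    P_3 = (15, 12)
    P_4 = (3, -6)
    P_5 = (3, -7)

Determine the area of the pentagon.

P_1→P_2: (-7)(10) − (0)(8) = -70
P_2→P_3: (0)(12) − (15)(10) = -150
P_3→P_4: (15)(-6) − (3)(12) = -126
P_4→P_5: (3)(-7) − (3)(-6) = -3
P_5→P_1: (3)(8) − (-7)(-7) = -25
Σ = -374
Area = |Σ|/2 = 187.

187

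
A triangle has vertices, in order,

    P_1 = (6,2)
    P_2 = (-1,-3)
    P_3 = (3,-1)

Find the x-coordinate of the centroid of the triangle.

Apply Gauss's area formula. First the cross-terms c_i = x_i·y_{i+1} − x_{i+1}·y_i:
  -16, 10, 12  ⇒  2A = 6, A = 3.
Then Σ (x_i + x_{i+1})·c_i = 48, so x̄ = 48 / (6·3) = 8/3.

8/3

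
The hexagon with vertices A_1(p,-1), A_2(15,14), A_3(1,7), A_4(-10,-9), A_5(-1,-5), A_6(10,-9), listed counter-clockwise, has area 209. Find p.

7

The doubled signed area Σ (x_i y_{i+1} − x_{i+1} y_i) is linear in p.
With p=0 it equals 257; the coefficient of p is 23 (from the two edges through A_1).
So 23·p + 257 = 2·209 = 418 ⇒ p = 7.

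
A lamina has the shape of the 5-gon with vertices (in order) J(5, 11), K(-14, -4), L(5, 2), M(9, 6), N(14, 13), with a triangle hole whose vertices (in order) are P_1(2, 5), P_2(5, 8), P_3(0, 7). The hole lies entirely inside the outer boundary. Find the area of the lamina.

Outer boundary:
Apply Gauss's area formula: 2A = Σ (x_i·y_{i+1} − x_{i+1}·y_i), indices taken mod 5.
J→K: (5)(-4) − (-14)(11) = 134
K→L: (-14)(2) − (5)(-4) = -8
L→M: (5)(6) − (9)(2) = 12
M→N: (9)(13) − (14)(6) = 33
N→J: (14)(11) − (5)(13) = 89
Σ = 260
Area = |Σ|/2 = 130.
Hole:
Apply the surveyor's formula: 2A = Σ (x_i·y_{i+1} − x_{i+1}·y_i), indices taken mod 3.
Cross-terms: -9, 35, -14  ⇒  Σ = 12
Area = |Σ|/2 = 6.
Net area = 130 − 6 = 124.

124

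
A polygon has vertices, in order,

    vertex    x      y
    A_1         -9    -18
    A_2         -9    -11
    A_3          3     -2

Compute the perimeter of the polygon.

|A_1A_2| = √((0)² + (7)²) = √49 = 7
|A_2A_3| = √((12)² + (9)²) = √225 = 15
|A_3A_1| = √((-12)² + (-16)²) = √400 = 20
Perimeter = 7 + 15 + 20 = 42.

42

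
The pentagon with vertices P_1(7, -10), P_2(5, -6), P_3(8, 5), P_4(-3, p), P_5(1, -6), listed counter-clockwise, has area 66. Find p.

-2

Write out the shoelace sum; only the two edges meeting at P_4 involve p:
2·Area = [(8·p − (-3)·5) + ((-3)·(-6) − 1·p)] + 113
       = 7·p + 146 = 132
⇒ p = -2.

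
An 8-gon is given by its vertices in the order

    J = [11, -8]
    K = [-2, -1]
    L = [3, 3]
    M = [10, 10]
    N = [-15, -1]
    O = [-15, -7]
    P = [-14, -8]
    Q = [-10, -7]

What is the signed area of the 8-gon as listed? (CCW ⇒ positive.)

Σ = (-27) + (-3) + (0) + (140) + (90) + (22) + (18) + (157) = 397
Signed area = Σ/2 = 198.5 (positive ⇒ counter-clockwise traversal).

198.5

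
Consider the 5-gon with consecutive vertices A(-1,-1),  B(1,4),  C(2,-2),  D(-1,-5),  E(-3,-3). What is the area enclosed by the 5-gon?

Apply the shoelace (surveyor's) formula: 2A = Σ (x_i·y_{i+1} − x_{i+1}·y_i), indices taken mod 5.
Cross-terms: -3, -10, -12, -12, 0  ⇒  Σ = -37
Area = |Σ|/2 = 18.5.

18.5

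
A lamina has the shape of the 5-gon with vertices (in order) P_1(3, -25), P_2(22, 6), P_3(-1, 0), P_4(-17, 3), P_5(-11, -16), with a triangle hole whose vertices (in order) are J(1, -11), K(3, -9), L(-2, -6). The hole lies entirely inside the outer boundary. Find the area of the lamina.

591.5

Outer boundary:
Apply the shoelace (surveyor's) formula: 2A = Σ (x_i·y_{i+1} − x_{i+1}·y_i), indices taken mod 5.
Σ = (568) + (6) + (-3) + (305) + (323) = 1199
Area = |Σ|/2 = 599.5.
Hole:
J→K: (1)(-9) − (3)(-11) = 24
K→L: (3)(-6) − (-2)(-9) = -36
L→J: (-2)(-11) − (1)(-6) = 28
Σ = 16
Area = |Σ|/2 = 8.
Net area = 599.5 − 8 = 591.5.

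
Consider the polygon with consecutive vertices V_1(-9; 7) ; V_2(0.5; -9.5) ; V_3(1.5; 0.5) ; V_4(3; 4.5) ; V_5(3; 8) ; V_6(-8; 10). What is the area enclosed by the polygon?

Apply the surveyor's formula: 2A = Σ (x_i·y_{i+1} − x_{i+1}·y_i), indices taken mod 6.
Σ = (82) + (14.5) + (5.25) + (10.5) + (94) + (34) = 240.25
Area = |Σ|/2 = 120.125.

120.125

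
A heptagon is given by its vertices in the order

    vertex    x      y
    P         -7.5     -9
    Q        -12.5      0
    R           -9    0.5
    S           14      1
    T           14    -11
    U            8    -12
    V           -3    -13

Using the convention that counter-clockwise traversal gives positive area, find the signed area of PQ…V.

Apply the shoelace (surveyor's) formula: 2A = Σ (x_i·y_{i+1} − x_{i+1}·y_i), indices taken mod 7.
P→Q: (-7.5)(0) − (-12.5)(-9) = -112.5
Q→R: (-12.5)(0.5) − (-9)(0) = -6.25
R→S: (-9)(1) − (14)(0.5) = -16
S→T: (14)(-11) − (14)(1) = -168
T→U: (14)(-12) − (8)(-11) = -80
U→V: (8)(-13) − (-3)(-12) = -140
V→P: (-3)(-9) − (-7.5)(-13) = -70.5
Σ = -593.25
Signed area = Σ/2 = -296.625 (negative ⇒ clockwise traversal).

-296.625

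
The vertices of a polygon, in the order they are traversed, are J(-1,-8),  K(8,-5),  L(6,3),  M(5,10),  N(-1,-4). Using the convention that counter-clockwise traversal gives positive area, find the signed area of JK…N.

Apply the shoelace formula: 2A = Σ (x_i·y_{i+1} − x_{i+1}·y_i), indices taken mod 5.
Σ = (69) + (54) + (45) + (-10) + (4) = 162
Signed area = Σ/2 = 81 (positive ⇒ counter-clockwise traversal).

81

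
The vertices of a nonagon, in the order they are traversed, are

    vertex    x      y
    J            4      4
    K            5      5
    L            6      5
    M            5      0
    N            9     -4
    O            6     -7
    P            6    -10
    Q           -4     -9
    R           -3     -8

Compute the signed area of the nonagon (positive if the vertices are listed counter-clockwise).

Cross-terms: 0, -5, -25, -20, -39, -18, -94, 5, 20  ⇒  Σ = -176
Signed area = Σ/2 = -88 (negative ⇒ clockwise traversal).

-88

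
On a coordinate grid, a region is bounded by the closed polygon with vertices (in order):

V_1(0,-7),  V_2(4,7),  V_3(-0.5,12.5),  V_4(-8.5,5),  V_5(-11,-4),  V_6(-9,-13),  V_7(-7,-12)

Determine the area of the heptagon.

Cross-terms: 28, 53.5, 103.75, 89, 107, 17, 49  ⇒  Σ = 447.25
Area = |Σ|/2 = 223.625.

223.625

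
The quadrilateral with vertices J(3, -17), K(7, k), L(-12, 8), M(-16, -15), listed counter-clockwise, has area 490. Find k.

12

Write out the shoelace sum; only the two edges meeting at K involve k:
2·Area = [(3·k − 7·(-17)) + (7·8 − (-12)·k)] + 625
       = 15·k + 800 = 980
⇒ k = 12.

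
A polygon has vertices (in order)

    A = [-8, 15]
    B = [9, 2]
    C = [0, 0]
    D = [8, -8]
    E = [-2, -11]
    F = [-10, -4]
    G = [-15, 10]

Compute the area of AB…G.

Cross-terms: -151, 0, 0, -104, -102, -160, -145  ⇒  Σ = -662
Area = |Σ|/2 = 331.

331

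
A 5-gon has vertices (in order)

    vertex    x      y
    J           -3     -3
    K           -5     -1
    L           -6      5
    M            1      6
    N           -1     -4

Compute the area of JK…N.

Apply the shoelace (surveyor's) formula: 2A = Σ (x_i·y_{i+1} − x_{i+1}·y_i), indices taken mod 5.
Σ = (-12) + (-31) + (-41) + (2) + (-9) = -91
Area = |Σ|/2 = 45.5.

45.5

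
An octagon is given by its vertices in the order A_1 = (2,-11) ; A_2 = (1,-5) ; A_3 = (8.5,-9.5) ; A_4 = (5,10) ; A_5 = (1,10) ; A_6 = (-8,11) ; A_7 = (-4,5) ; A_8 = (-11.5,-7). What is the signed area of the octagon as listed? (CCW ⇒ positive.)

263.75

Apply the shoelace formula: 2A = Σ (x_i·y_{i+1} − x_{i+1}·y_i), indices taken mod 8.
Cross-terms: 1, 33, 132.5, 40, 91, 4, 85.5, 140.5  ⇒  Σ = 527.5
Signed area = Σ/2 = 263.75 (positive ⇒ counter-clockwise traversal).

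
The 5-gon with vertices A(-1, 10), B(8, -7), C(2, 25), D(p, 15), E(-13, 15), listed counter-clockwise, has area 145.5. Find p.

-4

The doubled signed area Σ (x_i y_{i+1} − x_{i+1} y_i) is linear in p.
With p=0 it equals 251; the coefficient of p is -10 (from the two edges through D).
So -10·p + 251 = 2·145.5 = 291 ⇒ p = -4.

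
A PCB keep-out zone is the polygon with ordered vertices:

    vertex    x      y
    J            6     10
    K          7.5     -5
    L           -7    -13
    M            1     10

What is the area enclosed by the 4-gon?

Apply the shoelace (surveyor's) formula: 2A = Σ (x_i·y_{i+1} − x_{i+1}·y_i), indices taken mod 4.
Σ = (-105) + (-132.5) + (-57) + (-50) = -344.5
Area = |Σ|/2 = 172.25.

172.25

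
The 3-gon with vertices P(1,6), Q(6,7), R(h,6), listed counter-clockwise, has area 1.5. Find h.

Write out the shoelace sum; only the two edges meeting at R involve h:
2·Area = [(6·6 − h·7) + (h·6 − 1·6)] + -29
       = -1·h + 1 = 3
⇒ h = -2.

-2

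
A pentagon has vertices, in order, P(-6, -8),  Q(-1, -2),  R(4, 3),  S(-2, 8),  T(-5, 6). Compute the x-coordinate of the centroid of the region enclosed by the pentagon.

-323/151

Apply the shoelace (surveyor's) formula. First the cross-terms c_i = x_i·y_{i+1} − x_{i+1}·y_i:
  4, 5, 38, 28, 76  ⇒  2A = 151, A = 75.5.
Then Σ (x_i + x_{i+1})·c_i = -969, so x̄ = -969 / (6·75.5) = -323/151.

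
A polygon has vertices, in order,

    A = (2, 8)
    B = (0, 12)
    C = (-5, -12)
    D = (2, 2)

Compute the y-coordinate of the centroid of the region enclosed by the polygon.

46/33

Apply the shoelace (surveyor's) formula. First the cross-terms c_i = x_i·y_{i+1} − x_{i+1}·y_i:
  24, 60, 14, 12  ⇒  2A = 110, A = 55.
Then Σ (y_i + y_{i+1})·c_i = 460, so ȳ = 460 / (6·55) = 46/33.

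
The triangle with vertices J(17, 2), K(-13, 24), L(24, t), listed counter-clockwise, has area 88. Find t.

Write out the shoelace sum; only the two edges meeting at L involve t:
2·Area = [((-13)·t − 24·24) + (24·2 − 17·t)] + 434
       = -30·t + -94 = 176
⇒ t = -9.

-9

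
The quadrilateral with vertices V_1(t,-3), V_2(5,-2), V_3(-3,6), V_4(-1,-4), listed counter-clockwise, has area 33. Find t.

3

The doubled signed area Σ (x_i y_{i+1} − x_{i+1} y_i) is linear in t.
With t=0 it equals 60; the coefficient of t is 2 (from the two edges through V_1).
So 2·t + 60 = 2·33 = 66 ⇒ t = 3.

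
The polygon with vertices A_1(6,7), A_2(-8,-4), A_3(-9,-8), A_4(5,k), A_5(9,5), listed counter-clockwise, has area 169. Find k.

Write out the shoelace sum; only the two edges meeting at A_4 involve k:
2·Area = [((-9)·k − 5·(-8)) + (5·5 − 9·k)] + 93
       = -18·k + 158 = 338
⇒ k = -10.

-10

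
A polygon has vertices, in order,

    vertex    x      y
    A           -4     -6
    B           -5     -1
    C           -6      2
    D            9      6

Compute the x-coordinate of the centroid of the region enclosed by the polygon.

Apply the surveyor's formula. First the cross-terms c_i = x_i·y_{i+1} − x_{i+1}·y_i:
  -26, -16, -54, -30  ⇒  2A = -126, A = -63.
Then Σ (x_i + x_{i+1})·c_i = 98, so x̄ = 98 / (6·(-63)) = -7/27.

-7/27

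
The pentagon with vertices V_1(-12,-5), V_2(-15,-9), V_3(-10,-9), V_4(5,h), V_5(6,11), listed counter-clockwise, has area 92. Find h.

Write out the shoelace sum; only the two edges meeting at V_4 involve h:
2·Area = [((-10)·h − 5·(-9)) + (5·11 − 6·h)] + 180
       = -16·h + 280 = 184
⇒ h = 6.

6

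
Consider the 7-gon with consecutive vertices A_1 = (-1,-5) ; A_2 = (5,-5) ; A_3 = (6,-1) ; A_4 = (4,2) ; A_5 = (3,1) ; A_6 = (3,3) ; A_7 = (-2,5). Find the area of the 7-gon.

55.5

A_1→A_2: (-1)(-5) − (5)(-5) = 30
A_2→A_3: (5)(-1) − (6)(-5) = 25
A_3→A_4: (6)(2) − (4)(-1) = 16
A_4→A_5: (4)(1) − (3)(2) = -2
A_5→A_6: (3)(3) − (3)(1) = 6
A_6→A_7: (3)(5) − (-2)(3) = 21
A_7→A_1: (-2)(-5) − (-1)(5) = 15
Σ = 111
Area = |Σ|/2 = 55.5.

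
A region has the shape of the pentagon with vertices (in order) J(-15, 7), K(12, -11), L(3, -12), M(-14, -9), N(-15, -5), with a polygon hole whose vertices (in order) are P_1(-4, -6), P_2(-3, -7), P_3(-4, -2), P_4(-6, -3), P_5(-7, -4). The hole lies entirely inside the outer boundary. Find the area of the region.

Outer boundary:
Apply Gauss's area formula: 2A = Σ (x_i·y_{i+1} − x_{i+1}·y_i), indices taken mod 5.
Σ = (81) + (-111) + (-195) + (-65) + (-180) = -470
Area = |Σ|/2 = 235.
Hole:
Σ = (10) + (-22) + (0) + (3) + (26) = 17
Area = |Σ|/2 = 8.5.
Net area = 235 − 8.5 = 226.5.

226.5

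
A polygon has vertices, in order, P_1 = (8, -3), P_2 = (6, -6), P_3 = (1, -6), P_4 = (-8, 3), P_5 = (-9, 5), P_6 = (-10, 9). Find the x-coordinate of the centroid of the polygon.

-193/191

Apply the shoelace formula. First the cross-terms c_i = x_i·y_{i+1} − x_{i+1}·y_i:
  -30, -30, -45, -13, -31, -42  ⇒  2A = -191, A = -95.5.
Then Σ (x_i + x_{i+1})·c_i = 579, so x̄ = 579 / (6·(-95.5)) = -193/191.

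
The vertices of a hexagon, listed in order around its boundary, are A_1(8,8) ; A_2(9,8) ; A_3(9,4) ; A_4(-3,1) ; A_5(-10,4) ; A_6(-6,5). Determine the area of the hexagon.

69.5

Apply the shoelace formula: 2A = Σ (x_i·y_{i+1} − x_{i+1}·y_i), indices taken mod 6.
Cross-terms: -8, -36, 21, -2, -26, -88  ⇒  Σ = -139
Area = |Σ|/2 = 69.5.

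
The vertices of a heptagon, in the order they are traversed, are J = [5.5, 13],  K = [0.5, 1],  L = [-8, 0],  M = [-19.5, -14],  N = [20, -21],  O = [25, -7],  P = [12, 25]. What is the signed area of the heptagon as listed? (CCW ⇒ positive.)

960.5

Apply Gauss's area formula: 2A = Σ (x_i·y_{i+1} − x_{i+1}·y_i), indices taken mod 7.
Cross-terms: -1, 8, 112, 689.5, 385, 709, 18.5  ⇒  Σ = 1921
Signed area = Σ/2 = 960.5 (positive ⇒ counter-clockwise traversal).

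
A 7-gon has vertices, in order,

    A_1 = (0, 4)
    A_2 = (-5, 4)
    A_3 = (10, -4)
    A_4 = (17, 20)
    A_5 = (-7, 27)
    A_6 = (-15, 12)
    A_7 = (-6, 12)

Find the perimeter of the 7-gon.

|A_1A_2| = √((-5)² + (0)²) = √25 = 5
|A_2A_3| = √((15)² + (-8)²) = √289 = 17
|A_3A_4| = √((7)² + (24)²) = √625 = 25
|A_4A_5| = √((-24)² + (7)²) = √625 = 25
|A_5A_6| = √((-8)² + (-15)²) = √289 = 17
|A_6A_7| = √((9)² + (0)²) = √81 = 9
|A_7A_1| = √((6)² + (-8)²) = √100 = 10
Perimeter = 5 + 17 + 25 + 25 + 17 + 9 + 10 = 108.

108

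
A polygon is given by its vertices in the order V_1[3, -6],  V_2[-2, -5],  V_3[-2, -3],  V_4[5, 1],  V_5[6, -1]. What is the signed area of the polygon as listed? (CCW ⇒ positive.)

Σ = (-27) + (-4) + (13) + (-11) + (-33) = -62
Signed area = Σ/2 = -31 (negative ⇒ clockwise traversal).

-31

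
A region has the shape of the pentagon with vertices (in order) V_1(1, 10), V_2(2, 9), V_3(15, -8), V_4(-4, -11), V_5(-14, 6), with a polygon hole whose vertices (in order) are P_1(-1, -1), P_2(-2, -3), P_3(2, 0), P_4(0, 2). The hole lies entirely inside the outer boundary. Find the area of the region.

Outer boundary:
Apply the surveyor's formula: 2A = Σ (x_i·y_{i+1} − x_{i+1}·y_i), indices taken mod 5.
Σ = (-11) + (-151) + (-197) + (-178) + (-146) = -683
Area = |Σ|/2 = 341.5.
Hole:
Σ = (1) + (6) + (4) + (2) = 13
Area = |Σ|/2 = 6.5.
Net area = 341.5 − 6.5 = 335.

335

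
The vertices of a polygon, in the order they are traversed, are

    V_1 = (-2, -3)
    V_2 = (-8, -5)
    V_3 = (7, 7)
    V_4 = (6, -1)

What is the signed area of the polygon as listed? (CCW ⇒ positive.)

-52

Apply the shoelace formula: 2A = Σ (x_i·y_{i+1} − x_{i+1}·y_i), indices taken mod 4.
V_1→V_2: (-2)(-5) − (-8)(-3) = -14
V_2→V_3: (-8)(7) − (7)(-5) = -21
V_3→V_4: (7)(-1) − (6)(7) = -49
V_4→V_1: (6)(-3) − (-2)(-1) = -20
Σ = -104
Signed area = Σ/2 = -52 (negative ⇒ clockwise traversal).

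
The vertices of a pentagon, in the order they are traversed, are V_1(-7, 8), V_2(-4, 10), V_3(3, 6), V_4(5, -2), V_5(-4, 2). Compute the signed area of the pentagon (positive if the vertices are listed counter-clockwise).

Apply the surveyor's formula: 2A = Σ (x_i·y_{i+1} − x_{i+1}·y_i), indices taken mod 5.
Cross-terms: -38, -54, -36, 2, -18  ⇒  Σ = -144
Signed area = Σ/2 = -72 (negative ⇒ clockwise traversal).

-72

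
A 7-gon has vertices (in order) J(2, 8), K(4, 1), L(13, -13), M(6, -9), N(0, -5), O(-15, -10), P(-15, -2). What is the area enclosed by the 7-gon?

237.5

Apply the shoelace formula: 2A = Σ (x_i·y_{i+1} − x_{i+1}·y_i), indices taken mod 7.
Cross-terms: -30, -65, -39, -30, -75, -120, -116  ⇒  Σ = -475
Area = |Σ|/2 = 237.5.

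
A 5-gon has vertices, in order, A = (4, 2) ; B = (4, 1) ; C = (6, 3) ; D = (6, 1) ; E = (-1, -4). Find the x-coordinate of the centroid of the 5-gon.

Apply the shoelace formula. First the cross-terms c_i = x_i·y_{i+1} − x_{i+1}·y_i:
  -4, 6, -12, -23, 14  ⇒  2A = -19, A = -9.5.
Then Σ (x_i + x_{i+1})·c_i = -189, so x̄ = -189 / (6·(-9.5)) = 63/19.

63/19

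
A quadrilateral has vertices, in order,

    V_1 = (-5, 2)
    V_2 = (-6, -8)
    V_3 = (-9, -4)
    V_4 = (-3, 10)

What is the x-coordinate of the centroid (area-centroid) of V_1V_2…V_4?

Apply the shoelace (surveyor's) formula. First the cross-terms c_i = x_i·y_{i+1} − x_{i+1}·y_i:
  52, -48, -102, 44  ⇒  2A = -54, A = -27.
Then Σ (x_i + x_{i+1})·c_i = 1020, so x̄ = 1020 / (6·(-27)) = -170/27.

-170/27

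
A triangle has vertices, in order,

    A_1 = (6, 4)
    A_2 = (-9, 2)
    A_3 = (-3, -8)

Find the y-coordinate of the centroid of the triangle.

Apply the shoelace formula. First the cross-terms c_i = x_i·y_{i+1} − x_{i+1}·y_i:
  48, 78, 36  ⇒  2A = 162, A = 81.
Then Σ (y_i + y_{i+1})·c_i = -324, so ȳ = -324 / (6·81) = -2/3.

-2/3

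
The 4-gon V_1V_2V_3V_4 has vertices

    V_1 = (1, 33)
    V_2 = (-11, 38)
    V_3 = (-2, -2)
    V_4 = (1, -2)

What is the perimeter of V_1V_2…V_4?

92

|V_1V_2| = √((-12)² + (5)²) = √169 = 13
|V_2V_3| = √((9)² + (-40)²) = √1681 = 41
|V_3V_4| = √((3)² + (0)²) = √9 = 3
|V_4V_1| = √((0)² + (35)²) = √1225 = 35
Perimeter = 13 + 41 + 3 + 35 = 92.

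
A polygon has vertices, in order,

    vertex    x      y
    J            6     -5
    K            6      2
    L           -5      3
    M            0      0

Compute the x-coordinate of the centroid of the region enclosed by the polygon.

38/15

Apply the shoelace formula. First the cross-terms c_i = x_i·y_{i+1} − x_{i+1}·y_i:
  42, 28, 0, 0  ⇒  2A = 70, A = 35.
Then Σ (x_i + x_{i+1})·c_i = 532, so x̄ = 532 / (6·35) = 38/15.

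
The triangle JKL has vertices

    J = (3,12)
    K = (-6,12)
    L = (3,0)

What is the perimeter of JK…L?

|JK| = √((-9)² + (0)²) = √81 = 9
|KL| = √((9)² + (-12)²) = √225 = 15
|LJ| = √((0)² + (12)²) = √144 = 12
Perimeter = 9 + 15 + 12 = 36.

36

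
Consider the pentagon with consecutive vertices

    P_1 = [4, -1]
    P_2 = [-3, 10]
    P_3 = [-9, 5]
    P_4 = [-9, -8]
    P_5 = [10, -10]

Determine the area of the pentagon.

214.5

Apply the shoelace formula: 2A = Σ (x_i·y_{i+1} − x_{i+1}·y_i), indices taken mod 5.
Σ = (37) + (75) + (117) + (170) + (30) = 429
Area = |Σ|/2 = 214.5.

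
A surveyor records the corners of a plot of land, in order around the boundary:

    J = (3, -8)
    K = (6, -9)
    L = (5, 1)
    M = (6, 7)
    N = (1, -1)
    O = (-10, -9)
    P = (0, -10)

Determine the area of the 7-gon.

Apply Gauss's area formula: 2A = Σ (x_i·y_{i+1} − x_{i+1}·y_i), indices taken mod 7.
Cross-terms: 21, 51, 29, -13, -19, 100, 30  ⇒  Σ = 199
Area = |Σ|/2 = 99.5.

99.5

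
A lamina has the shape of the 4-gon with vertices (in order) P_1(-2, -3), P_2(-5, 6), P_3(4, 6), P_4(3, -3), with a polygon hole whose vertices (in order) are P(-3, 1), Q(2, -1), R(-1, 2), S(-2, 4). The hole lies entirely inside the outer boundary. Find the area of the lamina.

Outer boundary:
Apply Gauss's area formula: 2A = Σ (x_i·y_{i+1} − x_{i+1}·y_i), indices taken mod 4.
Cross-terms: -27, -54, -30, -15  ⇒  Σ = -126
Area = |Σ|/2 = 63.
Hole:
P→Q: (-3)(-1) − (2)(1) = 1
Q→R: (2)(2) − (-1)(-1) = 3
R→S: (-1)(4) − (-2)(2) = 0
S→P: (-2)(1) − (-3)(4) = 10
Σ = 14
Area = |Σ|/2 = 7.
Net area = 63 − 7 = 56.

56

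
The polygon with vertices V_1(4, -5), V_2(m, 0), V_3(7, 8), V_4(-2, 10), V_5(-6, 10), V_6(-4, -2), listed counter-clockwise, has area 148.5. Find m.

7

Write out the shoelace sum; only the two edges meeting at V_2 involve m:
2·Area = [(4·0 − m·(-5)) + (m·8 − 7·0)] + 206
       = 13·m + 206 = 297
⇒ m = 7.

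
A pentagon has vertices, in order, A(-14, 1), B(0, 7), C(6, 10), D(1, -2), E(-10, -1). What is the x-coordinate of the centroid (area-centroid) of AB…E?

Apply the surveyor's formula. First the cross-terms c_i = x_i·y_{i+1} − x_{i+1}·y_i:
  -98, -42, -22, -21, -24  ⇒  2A = -207, A = -103.5.
Then Σ (x_i + x_{i+1})·c_i = 1731, so x̄ = 1731 / (6·(-103.5)) = -577/207.

-577/207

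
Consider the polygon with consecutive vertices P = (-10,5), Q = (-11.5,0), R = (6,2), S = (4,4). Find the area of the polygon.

Apply the surveyor's formula: 2A = Σ (x_i·y_{i+1} − x_{i+1}·y_i), indices taken mod 4.
Cross-terms: 57.5, -23, 16, 60  ⇒  Σ = 110.5
Area = |Σ|/2 = 55.25.

55.25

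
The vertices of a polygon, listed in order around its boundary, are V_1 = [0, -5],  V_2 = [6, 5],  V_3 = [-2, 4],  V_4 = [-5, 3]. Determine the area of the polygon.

51.5

Apply the surveyor's formula: 2A = Σ (x_i·y_{i+1} − x_{i+1}·y_i), indices taken mod 4.
V_1→V_2: (0)(5) − (6)(-5) = 30
V_2→V_3: (6)(4) − (-2)(5) = 34
V_3→V_4: (-2)(3) − (-5)(4) = 14
V_4→V_1: (-5)(-5) − (0)(3) = 25
Σ = 103
Area = |Σ|/2 = 51.5.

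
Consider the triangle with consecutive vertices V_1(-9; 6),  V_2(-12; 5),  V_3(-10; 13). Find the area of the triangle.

Cross-terms: 27, -106, 57  ⇒  Σ = -22
Area = |Σ|/2 = 11.

11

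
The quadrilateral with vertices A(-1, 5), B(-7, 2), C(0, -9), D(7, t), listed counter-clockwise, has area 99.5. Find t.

5

Write out the shoelace sum; only the two edges meeting at D involve t:
2·Area = [(0·t − 7·(-9)) + (7·5 − (-1)·t)] + 96
       = 1·t + 194 = 199
⇒ t = 5.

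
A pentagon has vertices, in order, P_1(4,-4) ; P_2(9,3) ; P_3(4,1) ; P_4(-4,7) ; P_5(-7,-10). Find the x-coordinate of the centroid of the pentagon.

Apply Gauss's area formula. First the cross-terms c_i = x_i·y_{i+1} − x_{i+1}·y_i:
  48, -3, 32, 89, 68  ⇒  2A = 234, A = 117.
Then Σ (x_i + x_{i+1})·c_i = -598, so x̄ = -598 / (6·117) = -23/27.

-23/27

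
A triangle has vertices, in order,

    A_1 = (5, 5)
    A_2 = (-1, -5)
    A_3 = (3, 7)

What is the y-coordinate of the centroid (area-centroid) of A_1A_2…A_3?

7/3

Apply the surveyor's formula. First the cross-terms c_i = x_i·y_{i+1} − x_{i+1}·y_i:
  -20, 8, -20  ⇒  2A = -32, A = -16.
Then Σ (y_i + y_{i+1})·c_i = -224, so ȳ = -224 / (6·(-16)) = 7/3.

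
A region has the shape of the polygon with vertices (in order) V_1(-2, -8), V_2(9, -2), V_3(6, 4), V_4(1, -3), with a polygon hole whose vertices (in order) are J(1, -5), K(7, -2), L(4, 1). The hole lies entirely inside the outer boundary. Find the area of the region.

30.5

Outer boundary:
Apply Gauss's area formula: 2A = Σ (x_i·y_{i+1} − x_{i+1}·y_i), indices taken mod 4.
Σ = (76) + (48) + (-22) + (-14) = 88
Area = |Σ|/2 = 44.
Hole:
Cross-terms: 33, 15, -21  ⇒  Σ = 27
Area = |Σ|/2 = 13.5.
Net area = 44 − 13.5 = 30.5.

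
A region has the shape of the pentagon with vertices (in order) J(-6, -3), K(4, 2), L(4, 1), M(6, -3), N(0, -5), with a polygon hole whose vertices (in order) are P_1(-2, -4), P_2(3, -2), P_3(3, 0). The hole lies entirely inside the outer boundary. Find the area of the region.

Outer boundary:
Apply Gauss's area formula: 2A = Σ (x_i·y_{i+1} − x_{i+1}·y_i), indices taken mod 5.
Cross-terms: 0, -4, -18, -30, -30  ⇒  Σ = -82
Area = |Σ|/2 = 41.
Hole:
Cross-terms: 16, 6, -12  ⇒  Σ = 10
Area = |Σ|/2 = 5.
Net area = 41 − 5 = 36.

36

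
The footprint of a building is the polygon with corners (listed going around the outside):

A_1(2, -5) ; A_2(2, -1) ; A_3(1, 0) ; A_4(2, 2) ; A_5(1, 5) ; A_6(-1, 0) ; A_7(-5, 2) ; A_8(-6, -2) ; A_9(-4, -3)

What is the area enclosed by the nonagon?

40

Σ = (8) + (1) + (2) + (8) + (5) + (-2) + (22) + (10) + (26) = 80
Area = |Σ|/2 = 40.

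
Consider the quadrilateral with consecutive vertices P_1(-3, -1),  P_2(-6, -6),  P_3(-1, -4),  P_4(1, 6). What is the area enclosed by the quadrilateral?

P_1→P_2: (-3)(-6) − (-6)(-1) = 12
P_2→P_3: (-6)(-4) − (-1)(-6) = 18
P_3→P_4: (-1)(6) − (1)(-4) = -2
P_4→P_1: (1)(-1) − (-3)(6) = 17
Σ = 45
Area = |Σ|/2 = 22.5.

22.5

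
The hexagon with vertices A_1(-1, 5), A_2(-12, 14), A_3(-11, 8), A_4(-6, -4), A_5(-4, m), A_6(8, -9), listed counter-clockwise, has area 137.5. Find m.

-2

The doubled signed area Σ (x_i y_{i+1} − x_{i+1} y_i) is linear in m.
With m=0 it equals 247; the coefficient of m is -14 (from the two edges through A_5).
So -14·m + 247 = 2·137.5 = 275 ⇒ m = -2.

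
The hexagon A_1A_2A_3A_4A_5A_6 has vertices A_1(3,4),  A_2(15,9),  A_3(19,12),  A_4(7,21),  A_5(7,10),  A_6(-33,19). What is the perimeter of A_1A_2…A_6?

124

|A_1A_2| = √((12)² + (5)²) = √169 = 13
|A_2A_3| = √((4)² + (3)²) = √25 = 5
|A_3A_4| = √((-12)² + (9)²) = √225 = 15
|A_4A_5| = √((0)² + (-11)²) = √121 = 11
|A_5A_6| = √((-40)² + (9)²) = √1681 = 41
|A_6A_1| = √((36)² + (-15)²) = √1521 = 39
Perimeter = 13 + 5 + 15 + 11 + 41 + 39 = 124.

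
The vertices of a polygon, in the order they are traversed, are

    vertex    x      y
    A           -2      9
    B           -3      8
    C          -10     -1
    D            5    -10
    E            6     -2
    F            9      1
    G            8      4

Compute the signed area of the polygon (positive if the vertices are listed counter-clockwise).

Apply the surveyor's formula: 2A = Σ (x_i·y_{i+1} − x_{i+1}·y_i), indices taken mod 7.
Σ = (11) + (83) + (105) + (50) + (24) + (28) + (80) = 381
Signed area = Σ/2 = 190.5 (positive ⇒ counter-clockwise traversal).

190.5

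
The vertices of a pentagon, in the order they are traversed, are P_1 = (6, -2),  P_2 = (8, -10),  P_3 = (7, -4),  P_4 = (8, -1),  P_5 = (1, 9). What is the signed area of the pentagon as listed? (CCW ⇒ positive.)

Apply the shoelace (surveyor's) formula: 2A = Σ (x_i·y_{i+1} − x_{i+1}·y_i), indices taken mod 5.
Σ = (-44) + (38) + (25) + (73) + (-56) = 36
Signed area = Σ/2 = 18 (positive ⇒ counter-clockwise traversal).

18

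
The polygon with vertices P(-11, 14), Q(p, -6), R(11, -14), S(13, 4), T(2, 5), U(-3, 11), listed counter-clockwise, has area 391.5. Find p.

Write out the shoelace sum; only the two edges meeting at Q involve p:
2·Area = [((-11)·(-6) − p·14) + (p·(-14) − 11·(-6))] + 399
       = -28·p + 531 = 783
⇒ p = -9.

-9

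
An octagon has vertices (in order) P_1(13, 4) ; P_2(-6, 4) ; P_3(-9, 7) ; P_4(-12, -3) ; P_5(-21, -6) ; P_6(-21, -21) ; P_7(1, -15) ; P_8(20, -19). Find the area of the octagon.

724.5

Apply the shoelace (surveyor's) formula: 2A = Σ (x_i·y_{i+1} − x_{i+1}·y_i), indices taken mod 8.
Cross-terms: 76, -6, 111, 9, 315, 336, 281, 327  ⇒  Σ = 1449
Area = |Σ|/2 = 724.5.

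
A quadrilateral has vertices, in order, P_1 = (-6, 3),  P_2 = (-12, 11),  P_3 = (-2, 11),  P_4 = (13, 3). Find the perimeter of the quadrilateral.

56

|P_1P_2| = √((-6)² + (8)²) = √100 = 10
|P_2P_3| = √((10)² + (0)²) = √100 = 10
|P_3P_4| = √((15)² + (-8)²) = √289 = 17
|P_4P_1| = √((-19)² + (0)²) = √361 = 19
Perimeter = 10 + 10 + 17 + 19 = 56.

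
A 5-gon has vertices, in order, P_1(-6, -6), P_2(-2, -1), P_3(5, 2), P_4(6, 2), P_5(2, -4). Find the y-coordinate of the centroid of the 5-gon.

-451/213

Apply Gauss's area formula. First the cross-terms c_i = x_i·y_{i+1} − x_{i+1}·y_i:
  -6, 1, -2, -28, -36  ⇒  2A = -71, A = -35.5.
Then Σ (y_i + y_{i+1})·c_i = 451, so ȳ = 451 / (6·(-35.5)) = -451/213.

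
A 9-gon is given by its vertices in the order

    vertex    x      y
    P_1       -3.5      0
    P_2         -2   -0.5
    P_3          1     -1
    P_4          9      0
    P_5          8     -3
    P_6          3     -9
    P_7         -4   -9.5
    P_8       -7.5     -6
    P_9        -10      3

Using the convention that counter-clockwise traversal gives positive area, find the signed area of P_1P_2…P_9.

-130.25

Σ = (1.75) + (2.5) + (9) + (-27) + (-63) + (-64.5) + (-47.25) + (-82.5) + (10.5) = -260.5
Signed area = Σ/2 = -130.25 (negative ⇒ clockwise traversal).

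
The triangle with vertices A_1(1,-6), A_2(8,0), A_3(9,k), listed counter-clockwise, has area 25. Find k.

The doubled signed area Σ (x_i y_{i+1} − x_{i+1} y_i) is linear in k.
With k=0 it equals -6; the coefficient of k is 7 (from the two edges through A_3).
So 7·k + -6 = 2·25 = 50 ⇒ k = 8.

8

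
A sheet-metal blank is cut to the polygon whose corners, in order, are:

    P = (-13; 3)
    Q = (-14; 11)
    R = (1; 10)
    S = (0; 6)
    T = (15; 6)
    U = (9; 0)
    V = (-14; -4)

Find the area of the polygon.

Apply the shoelace (surveyor's) formula: 2A = Σ (x_i·y_{i+1} − x_{i+1}·y_i), indices taken mod 7.
Σ = (-101) + (-151) + (6) + (-90) + (-54) + (-36) + (-94) = -520
Area = |Σ|/2 = 260.

260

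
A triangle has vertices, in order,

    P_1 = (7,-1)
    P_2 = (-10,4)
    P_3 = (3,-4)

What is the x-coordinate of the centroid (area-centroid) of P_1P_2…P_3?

0

Apply Gauss's area formula. First the cross-terms c_i = x_i·y_{i+1} − x_{i+1}·y_i:
  18, 28, 25  ⇒  2A = 71, A = 35.5.
Then Σ (x_i + x_{i+1})·c_i = 0, so x̄ = 0 / (6·35.5) = 0.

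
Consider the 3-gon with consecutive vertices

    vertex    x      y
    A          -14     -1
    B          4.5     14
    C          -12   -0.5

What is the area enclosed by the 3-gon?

10.375

Apply Gauss's area formula: 2A = Σ (x_i·y_{i+1} − x_{i+1}·y_i), indices taken mod 3.
A→B: (-14)(14) − (4.5)(-1) = -191.5
B→C: (4.5)(-0.5) − (-12)(14) = 165.75
C→A: (-12)(-1) − (-14)(-0.5) = 5
Σ = -20.75
Area = |Σ|/2 = 10.375.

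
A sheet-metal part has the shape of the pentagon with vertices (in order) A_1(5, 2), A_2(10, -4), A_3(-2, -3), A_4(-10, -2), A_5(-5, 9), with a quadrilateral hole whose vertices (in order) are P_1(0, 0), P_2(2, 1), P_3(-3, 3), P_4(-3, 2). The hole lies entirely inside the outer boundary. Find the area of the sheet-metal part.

123.5

Outer boundary:
Apply the shoelace formula: 2A = Σ (x_i·y_{i+1} − x_{i+1}·y_i), indices taken mod 5.
Σ = (-40) + (-38) + (-26) + (-100) + (-55) = -259
Area = |Σ|/2 = 129.5.
Hole:
Σ = (0) + (9) + (3) + (0) = 12
Area = |Σ|/2 = 6.
Net area = 129.5 − 6 = 123.5.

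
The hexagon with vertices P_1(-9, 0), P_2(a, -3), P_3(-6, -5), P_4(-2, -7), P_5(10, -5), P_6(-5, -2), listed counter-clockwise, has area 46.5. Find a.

The doubled signed area Σ (x_i y_{i+1} − x_{i+1} y_i) is linear in a.
With a=0 it equals 58; the coefficient of a is -5 (from the two edges through P_2).
So -5·a + 58 = 2·46.5 = 93 ⇒ a = -7.

-7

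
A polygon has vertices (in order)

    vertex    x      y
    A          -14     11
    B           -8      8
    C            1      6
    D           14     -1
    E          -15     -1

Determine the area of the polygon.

Apply the shoelace formula: 2A = Σ (x_i·y_{i+1} − x_{i+1}·y_i), indices taken mod 5.
Σ = (-24) + (-56) + (-85) + (-29) + (-179) = -373
Area = |Σ|/2 = 186.5.

186.5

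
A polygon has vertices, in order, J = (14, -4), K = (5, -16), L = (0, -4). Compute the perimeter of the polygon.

|JK| = √((-9)² + (-12)²) = √225 = 15
|KL| = √((-5)² + (12)²) = √169 = 13
|LJ| = √((14)² + (0)²) = √196 = 14
Perimeter = 15 + 13 + 14 = 42.

42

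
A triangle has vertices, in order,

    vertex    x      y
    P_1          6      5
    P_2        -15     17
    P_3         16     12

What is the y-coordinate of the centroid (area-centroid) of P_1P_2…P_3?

Apply the shoelace (surveyor's) formula. First the cross-terms c_i = x_i·y_{i+1} − x_{i+1}·y_i:
  177, -452, 8  ⇒  2A = -267, A = -133.5.
Then Σ (y_i + y_{i+1})·c_i = -9078, so ȳ = -9078 / (6·(-133.5)) = 34/3.

34/3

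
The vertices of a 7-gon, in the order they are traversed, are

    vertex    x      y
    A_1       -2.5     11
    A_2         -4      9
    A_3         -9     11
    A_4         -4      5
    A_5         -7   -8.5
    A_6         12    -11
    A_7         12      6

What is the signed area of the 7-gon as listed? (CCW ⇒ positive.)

Apply the shoelace (surveyor's) formula: 2A = Σ (x_i·y_{i+1} − x_{i+1}·y_i), indices taken mod 7.
Cross-terms: 21.5, 37, -1, 69, 179, 204, 147  ⇒  Σ = 656.5
Signed area = Σ/2 = 328.25 (positive ⇒ counter-clockwise traversal).

328.25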